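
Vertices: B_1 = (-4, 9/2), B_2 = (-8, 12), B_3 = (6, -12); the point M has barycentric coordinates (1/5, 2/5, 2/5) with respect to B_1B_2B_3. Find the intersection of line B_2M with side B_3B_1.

(8/3, -13/2)

Line B_2M meets B_3B_1 where the B_2-coordinate vanishes; zeroing M's B_2-weight and renormalizing leaves B_3, B_1-weights 2/5 : 1/5 → (2/3, 1/3).
So N = (2/3)·B_3 + (1/3)·B_1 = (8/3, -13/2).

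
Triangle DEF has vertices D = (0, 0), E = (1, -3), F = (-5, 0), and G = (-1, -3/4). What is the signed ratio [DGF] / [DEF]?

[DEF] = ½·(0·(-3−0) + 1·(0−0) + (-5)·(0−(-3))) = ½·(0 + 0 − 15) = -15/2.
[DGF] = ½·(0·(-3/4−0) + (-1)·(0−0) + (-5)·(0−(-3/4))) = ½·(0 + 0 − 15/4) = -15/8, so the ratio is (-15/8)/(-15/2) = 1/4.

1/4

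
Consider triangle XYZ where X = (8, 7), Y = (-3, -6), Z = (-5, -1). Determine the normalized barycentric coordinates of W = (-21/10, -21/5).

(1/10, 4/5, 1/10)

Signed area of the reference triangle: [XYZ] = ½·(8·(-6−(-1)) + (-3)·(-1−7) + (-5)·(7−(-6))) = ½·(-40 + 24 − 65) = -81/2.
[WYZ] = ½·((-21/10)·(-6−(-1)) + (-3)·(-1−(-21/5)) + (-5)·(-21/5−(-6))) = ½·(21/2 − 48/5 − 9) = -81/20, so the X-coordinate is (-81/20)/(-81/2) = 1/10.
[XWZ] = ½·(8·(-21/5−(-1)) + (-21/10)·(-1−7) + (-5)·(7−(-21/5))) = ½·(-128/5 + 84/5 − 56) = -162/5, so the Y-coordinate is 4/5.
[XYW] = ½·(8·(-6−(-21/5)) + (-3)·(-21/5−7) + (-21/10)·(7−(-6))) = ½·(-72/5 + 168/5 − 273/10) = -81/20, so the Z-coordinate is 1/10.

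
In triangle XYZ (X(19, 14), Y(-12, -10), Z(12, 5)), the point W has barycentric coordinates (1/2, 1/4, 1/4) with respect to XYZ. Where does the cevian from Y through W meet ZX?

Line YW meets ZX where the Y-coordinate vanishes; zeroing W's Y-weight and renormalizing leaves Z, X-weights 1/4 : 1/2 → (1/3, 2/3).
So V = (1/3)·Z + (2/3)·X = (50/3, 11).

(50/3, 11)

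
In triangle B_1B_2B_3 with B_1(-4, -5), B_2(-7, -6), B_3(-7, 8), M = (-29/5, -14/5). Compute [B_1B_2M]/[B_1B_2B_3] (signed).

1/5

[B_1B_2B_3] = ½·((-4)·(-6−8) + (-7)·(8−(-5)) + (-7)·(-5−(-6))) = ½·(56 − 91 − 7) = -21.
[B_1B_2M] = ½·((-4)·(-6−(-14/5)) + (-7)·(-14/5−(-5)) + (-29/5)·(-5−(-6))) = ½·(64/5 − 77/5 − 29/5) = -21/5, so the ratio is (-21/5)/(-21) = 1/5.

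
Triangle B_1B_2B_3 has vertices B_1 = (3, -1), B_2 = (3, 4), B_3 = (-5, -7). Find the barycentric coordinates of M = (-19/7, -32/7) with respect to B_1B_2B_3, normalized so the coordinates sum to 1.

(1/7, 1/7, 5/7)

Signed area of the reference triangle: [B_1B_2B_3] = ½·(3·(4−(-7)) + 3·(-7−(-1)) + (-5)·(-1−4)) = ½·(33 − 18 + 25) = 20.
[MB_2B_3] = ½·((-19/7)·(4−(-7)) + 3·(-7−(-32/7)) + (-5)·(-32/7−4)) = ½·(-209/7 − 51/7 + 300/7) = 20/7, so the B_1-coordinate is (20/7)/20 = 1/7.
[B_1MB_3] = ½·(3·(-32/7−(-7)) + (-19/7)·(-7−(-1)) + (-5)·(-1−(-32/7))) = ½·(51/7 + 114/7 − 125/7) = 20/7, so the B_2-coordinate is 1/7.
[B_1B_2M] = ½·(3·(4−(-32/7)) + 3·(-32/7−(-1)) + (-19/7)·(-1−4)) = ½·(180/7 − 75/7 + 95/7) = 100/7, so the B_3-coordinate is 5/7.
Check: 1/7 + 1/7 + 5/7 = 1.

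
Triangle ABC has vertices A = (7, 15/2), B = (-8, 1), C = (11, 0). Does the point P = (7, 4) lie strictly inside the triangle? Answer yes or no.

yes

Barycentric coordinates of P: (144/277, 28/277, 105/277).
The three coordinates are positive, positive, positive; a point is interior exactly when all three are positive.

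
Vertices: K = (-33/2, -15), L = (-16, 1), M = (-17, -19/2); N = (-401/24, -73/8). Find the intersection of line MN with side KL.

(-163/10, -43/5)

Barycentric coordinates of N with respect to KLM: (1/4, 1/6, 7/12).
On side KL the M-coordinate is zero; dropping N's M-weight 7/12 and renormalizing the remaining 1/4 : 1/6 gives weights 3/5, 2/5 on K, L.
J = (3/5)·(-33/2, -15) + (2/5)·(-16, 1) = (-163/10, -43/5).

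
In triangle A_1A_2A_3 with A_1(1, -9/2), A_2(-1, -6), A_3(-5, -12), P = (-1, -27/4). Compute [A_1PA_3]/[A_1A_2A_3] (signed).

1/4

[A_1A_2A_3] = ½·(1·(-6−(-12)) + (-1)·(-12−(-9/2)) + (-5)·(-9/2−(-6))) = ½·(6 + 15/2 − 15/2) = 3.
[A_1PA_3] = ½·(1·(-27/4−(-12)) + (-1)·(-12−(-9/2)) + (-5)·(-9/2−(-27/4))) = ½·(21/4 + 15/2 − 45/4) = 3/4, so the ratio is (3/4)/3 = 1/4.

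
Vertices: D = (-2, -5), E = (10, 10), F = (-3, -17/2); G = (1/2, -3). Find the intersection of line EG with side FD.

Barycentric coordinates of G with respect to DEF: (1/4, 1/4, 1/2).
On side FD the E-coordinate is zero; dropping G's E-weight 1/4 and renormalizing the remaining 1/2 : 1/4 gives weights 2/3, 1/3 on F, D.
H = (2/3)·(-3, -17/2) + (1/3)·(-2, -5) = (-8/3, -22/3).

(-8/3, -22/3)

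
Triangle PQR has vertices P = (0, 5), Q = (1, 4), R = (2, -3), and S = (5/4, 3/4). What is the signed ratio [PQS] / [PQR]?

1/2

[PQR] = ½·(0·(4−(-3)) + 1·(-3−5) + 2·(5−4)) = ½·(0 − 8 + 2) = -3.
[PQS] = ½·(0·(4−(3/4)) + 1·(3/4−5) + (5/4)·(5−4)) = ½·(0 − 17/4 + 5/4) = -3/2, so the ratio is (-3/2)/(-3) = 1/2.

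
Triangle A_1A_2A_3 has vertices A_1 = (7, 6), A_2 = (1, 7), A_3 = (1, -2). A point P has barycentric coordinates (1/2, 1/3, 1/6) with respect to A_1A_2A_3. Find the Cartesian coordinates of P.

P = (1/2)·A_1 + (1/3)·A_2 + (1/6)·A_3.
x-coordinate: (1/2)·7 + (1/3)·1 + (1/6)·1 = 4.
y-coordinate: (1/2)·6 + (1/3)·7 + (1/6)·(-2) = 5.

(4, 5)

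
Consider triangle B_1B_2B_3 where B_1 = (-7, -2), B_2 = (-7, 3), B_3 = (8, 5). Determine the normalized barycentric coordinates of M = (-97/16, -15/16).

(13/16, 1/8, 1/16)

Signed area of the reference triangle: [B_1B_2B_3] = ½·((-7)·(3−5) + (-7)·(5−(-2)) + 8·(-2−3)) = ½·(14 − 49 − 40) = -75/2.
[MB_2B_3] = ½·((-97/16)·(3−5) + (-7)·(5−(-15/16)) + 8·(-15/16−3)) = ½·(97/8 − 665/16 − 63/2) = -975/32, so the B_1-coordinate is (-975/32)/(-75/2) = 13/16.
[B_1MB_3] = ½·((-7)·(-15/16−5) + (-97/16)·(5−(-2)) + 8·(-2−(-15/16))) = ½·(665/16 − 679/16 − 17/2) = -75/16, so the B_2-coordinate is 1/8.
[B_1B_2M] = ½·((-7)·(3−(-15/16)) + (-7)·(-15/16−(-2)) + (-97/16)·(-2−3)) = ½·(-441/16 − 119/16 + 485/16) = -75/32, so the B_3-coordinate is 1/16.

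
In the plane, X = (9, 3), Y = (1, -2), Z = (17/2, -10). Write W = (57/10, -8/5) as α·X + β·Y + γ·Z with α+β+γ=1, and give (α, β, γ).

Signed area of the reference triangle: [XYZ] = ½·(9·(-2−(-10)) + 1·(-10−3) + (17/2)·(3−(-2))) = ½·(72 − 13 + 85/2) = 203/4.
[WYZ] = ½·((57/10)·(-2−(-10)) + 1·(-10−(-8/5)) + (17/2)·(-8/5−(-2))) = ½·(228/5 − 42/5 + 17/5) = 203/10, so the X-coordinate is (203/10)/(203/4) = 2/5.
[XWZ] = ½·(9·(-8/5−(-10)) + (57/10)·(-10−3) + (17/2)·(3−(-8/5))) = ½·(378/5 − 741/10 + 391/10) = 203/10, so the Y-coordinate is 2/5.
[XYW] = ½·(9·(-2−(-8/5)) + 1·(-8/5−3) + (57/10)·(3−(-2))) = ½·(-18/5 − 23/5 + 57/2) = 203/20, so the Z-coordinate is 1/5.

(2/5, 2/5, 1/5)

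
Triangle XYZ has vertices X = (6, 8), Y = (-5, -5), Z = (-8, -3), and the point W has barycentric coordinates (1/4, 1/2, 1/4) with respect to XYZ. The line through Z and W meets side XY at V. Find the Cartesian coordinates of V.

(-4/3, -2/3)

Line ZW meets XY where the Z-coordinate vanishes; zeroing W's Z-weight and renormalizing leaves X, Y-weights 1/4 : 1/2 → (1/3, 2/3).
So V = (1/3)·X + (2/3)·Y = (-4/3, -2/3).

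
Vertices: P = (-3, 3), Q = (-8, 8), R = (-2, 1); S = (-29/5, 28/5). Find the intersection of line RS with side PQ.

(-27/4, 27/4)

Barycentric coordinates of S with respect to PQR: (1/5, 3/5, 1/5).
On side PQ the R-coordinate is zero; dropping S's R-weight 1/5 and renormalizing the remaining 1/5 : 3/5 gives weights 1/4, 3/4 on P, Q.
T = (1/4)·(-3, 3) + (3/4)·(-8, 8) = (-27/4, 27/4).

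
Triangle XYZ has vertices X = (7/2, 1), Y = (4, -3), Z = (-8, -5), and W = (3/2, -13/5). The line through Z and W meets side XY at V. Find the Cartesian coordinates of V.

(31/8, -2)

Barycentric coordinates of W with respect to XYZ: (1/5, 3/5, 1/5).
On side XY the Z-coordinate is zero; dropping W's Z-weight 1/5 and renormalizing the remaining 1/5 : 3/5 gives weights 1/4, 3/4 on X, Y.
V = (1/4)·(7/2, 1) + (3/4)·(4, -3) = (31/8, -2).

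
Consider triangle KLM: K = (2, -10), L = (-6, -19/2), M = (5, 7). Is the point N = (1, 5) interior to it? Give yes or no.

Barycentric coordinates of N: (-8/25, 124/275, 239/275).
The three coordinates are negative, positive, positive; a point is interior exactly when all three are positive.

no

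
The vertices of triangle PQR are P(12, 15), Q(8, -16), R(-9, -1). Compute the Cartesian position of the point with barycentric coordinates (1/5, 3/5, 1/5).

S = (1/5)·P + (3/5)·Q + (1/5)·R.
x-coordinate: (1/5)·12 + (3/5)·8 + (1/5)·(-9) = 27/5.
y-coordinate: (1/5)·15 + (3/5)·(-16) + (1/5)·(-1) = -34/5.

(27/5, -34/5)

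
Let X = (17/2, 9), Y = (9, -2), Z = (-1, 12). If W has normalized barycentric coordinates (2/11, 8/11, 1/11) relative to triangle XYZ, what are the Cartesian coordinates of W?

(8, 14/11)

W = (2/11)·X + (8/11)·Y + (1/11)·Z.
x-coordinate: (2/11)·(17/2) + (8/11)·9 + (1/11)·(-1) = 8.
y-coordinate: (2/11)·9 + (8/11)·(-2) + (1/11)·12 = 14/11.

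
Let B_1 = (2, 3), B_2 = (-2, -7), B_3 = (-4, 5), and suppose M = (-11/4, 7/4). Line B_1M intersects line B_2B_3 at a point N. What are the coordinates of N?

Barycentric coordinates of M with respect to B_1B_2B_3: (1/8, 1/4, 5/8).
On side B_2B_3 the B_1-coordinate is zero; dropping M's B_1-weight 1/8 and renormalizing the remaining 1/4 : 5/8 gives weights 2/7, 5/7 on B_2, B_3.
N = (2/7)·(-2, -7) + (5/7)·(-4, 5) = (-24/7, 11/7).

(-24/7, 11/7)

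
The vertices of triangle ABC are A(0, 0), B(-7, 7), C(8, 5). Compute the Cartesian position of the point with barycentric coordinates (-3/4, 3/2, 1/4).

P = (-3/4)·A + (3/2)·B + (1/4)·C.
x-coordinate: (-3/4)·0 + (3/2)·(-7) + (1/4)·8 = -17/2.
y-coordinate: (-3/4)·0 + (3/2)·7 + (1/4)·5 = 47/4.

(-17/2, 47/4)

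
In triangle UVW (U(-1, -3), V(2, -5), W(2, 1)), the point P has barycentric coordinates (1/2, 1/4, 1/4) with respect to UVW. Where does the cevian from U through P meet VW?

(2, -2)

Line UP meets VW where the U-coordinate vanishes; zeroing P's U-weight and renormalizing leaves V, W-weights 1/4 : 1/4 → (1/2, 1/2).
So Q = (1/2)·V + (1/2)·W = (2, -2).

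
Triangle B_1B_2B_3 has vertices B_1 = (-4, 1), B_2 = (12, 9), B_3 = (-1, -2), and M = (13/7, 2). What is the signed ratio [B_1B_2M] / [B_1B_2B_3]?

[B_1B_2B_3] = ½·((-4)·(9−(-2)) + 12·(-2−1) + (-1)·(1−9)) = ½·(-44 − 36 + 8) = -36.
[B_1B_2M] = ½·((-4)·(9−2) + 12·(2−1) + (13/7)·(1−9)) = ½·(-28 + 12 − 104/7) = -108/7, so the ratio is (-108/7)/(-36) = 3/7.

3/7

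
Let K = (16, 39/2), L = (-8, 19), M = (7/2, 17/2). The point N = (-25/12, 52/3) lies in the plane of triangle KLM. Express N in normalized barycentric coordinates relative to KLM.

Signed area of the reference triangle: [KLM] = ½·(16·(19−(17/2)) + (-8)·(17/2−(39/2)) + (7/2)·(39/2−19)) = ½·(168 + 88 + 7/4) = 1031/8.
[NLM] = ½·((-25/12)·(19−(17/2)) + (-8)·(17/2−(52/3)) + (7/2)·(52/3−19)) = ½·(-175/8 + 212/3 − 35/6) = 1031/48, so the K-coordinate is (1031/48)/(1031/8) = 1/6.
[KNM] = ½·(16·(52/3−(17/2)) + (-25/12)·(17/2−(39/2)) + (7/2)·(39/2−(52/3))) = ½·(424/3 + 275/12 + 91/12) = 1031/12, so the L-coordinate is 2/3.
[KLN] = ½·(16·(19−(52/3)) + (-8)·(52/3−(39/2)) + (-25/12)·(39/2−19)) = ½·(80/3 + 52/3 − 25/24) = 1031/48, so the M-coordinate is 1/6.

(1/6, 2/3, 1/6)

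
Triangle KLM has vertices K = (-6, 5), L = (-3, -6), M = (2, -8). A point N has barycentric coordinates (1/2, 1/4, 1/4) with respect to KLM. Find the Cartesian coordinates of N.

N = (1/2)·K + (1/4)·L + (1/4)·M.
x-coordinate: (1/2)·(-6) + (1/4)·(-3) + (1/4)·2 = -13/4.
y-coordinate: (1/2)·5 + (1/4)·(-6) + (1/4)·(-8) = -1.

(-13/4, -1)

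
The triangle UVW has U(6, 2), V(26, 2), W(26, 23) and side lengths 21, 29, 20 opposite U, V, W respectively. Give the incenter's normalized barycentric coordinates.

The incenter has barycentric coordinates proportional to the opposite side lengths: (21 : 29 : 20).
Normalizing by 21+29+20 = 70 gives (3/10, 29/70, 2/7).

(3/10, 29/70, 2/7)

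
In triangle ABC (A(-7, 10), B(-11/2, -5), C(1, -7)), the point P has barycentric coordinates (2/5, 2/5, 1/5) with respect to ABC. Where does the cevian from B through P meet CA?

(-13/3, 13/3)

Line BP meets CA where the B-coordinate vanishes; zeroing P's B-weight and renormalizing leaves C, A-weights 1/5 : 2/5 → (1/3, 2/3).
So Q = (1/3)·C + (2/3)·A = (-13/3, 13/3).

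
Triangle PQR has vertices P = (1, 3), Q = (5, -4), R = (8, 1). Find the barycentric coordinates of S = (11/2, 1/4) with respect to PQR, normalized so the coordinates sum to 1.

Signed area of the reference triangle: [PQR] = ½·(1·(-4−1) + 5·(1−3) + 8·(3−(-4))) = ½·(-5 − 10 + 56) = 41/2.
[SQR] = ½·((11/2)·(-4−1) + 5·(1−(1/4)) + 8·(1/4−(-4))) = ½·(-55/2 + 15/4 + 34) = 41/8, so the P-coordinate is (41/8)/(41/2) = 1/4.
[PSR] = ½·(1·(1/4−1) + (11/2)·(1−3) + 8·(3−(1/4))) = ½·(-3/4 − 11 + 22) = 41/8, so the Q-coordinate is 1/4.
[PQS] = ½·(1·(-4−(1/4)) + 5·(1/4−3) + (11/2)·(3−(-4))) = ½·(-17/4 − 55/4 + 77/2) = 41/4, so the R-coordinate is 1/2.
Check: 1/4 + 1/4 + 1/2 = 1.

(1/4, 1/4, 1/2)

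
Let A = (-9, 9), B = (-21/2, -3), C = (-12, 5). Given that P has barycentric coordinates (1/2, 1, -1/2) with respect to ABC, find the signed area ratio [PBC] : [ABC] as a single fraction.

The signed ratio [PBC]/[ABC] equals the barycentric coordinate of P at vertex A, which is 1/2.

1/2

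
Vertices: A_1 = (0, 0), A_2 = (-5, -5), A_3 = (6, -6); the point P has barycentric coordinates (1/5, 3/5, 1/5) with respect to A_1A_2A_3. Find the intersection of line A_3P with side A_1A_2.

Line A_3P meets A_1A_2 where the A_3-coordinate vanishes; zeroing P's A_3-weight and renormalizing leaves A_1, A_2-weights 1/5 : 3/5 → (1/4, 3/4).
So Q = (1/4)·A_1 + (3/4)·A_2 = (-15/4, -15/4).

(-15/4, -15/4)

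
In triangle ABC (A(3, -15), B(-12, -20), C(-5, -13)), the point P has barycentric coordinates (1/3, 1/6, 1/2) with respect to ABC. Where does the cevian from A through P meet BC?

(-27/4, -59/4)

Line AP meets BC where the A-coordinate vanishes; zeroing P's A-weight and renormalizing leaves B, C-weights 1/6 : 1/2 → (1/4, 3/4).
So Q = (1/4)·B + (3/4)·C = (-27/4, -59/4).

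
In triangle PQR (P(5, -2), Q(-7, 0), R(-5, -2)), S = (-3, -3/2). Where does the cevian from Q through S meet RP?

(-5/3, -2)

Barycentric coordinates of S with respect to PQR: (1/4, 1/4, 1/2).
On side RP the Q-coordinate is zero; dropping S's Q-weight 1/4 and renormalizing the remaining 1/2 : 1/4 gives weights 2/3, 1/3 on R, P.
T = (2/3)·(-5, -2) + (1/3)·(5, -2) = (-5/3, -2).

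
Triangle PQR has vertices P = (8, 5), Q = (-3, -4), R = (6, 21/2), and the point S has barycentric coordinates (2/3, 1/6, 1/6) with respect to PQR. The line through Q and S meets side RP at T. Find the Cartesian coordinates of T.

Line QS meets RP where the Q-coordinate vanishes; zeroing S's Q-weight and renormalizing leaves R, P-weights 1/6 : 2/3 → (1/5, 4/5).
So T = (1/5)·R + (4/5)·P = (38/5, 61/10).

(38/5, 61/10)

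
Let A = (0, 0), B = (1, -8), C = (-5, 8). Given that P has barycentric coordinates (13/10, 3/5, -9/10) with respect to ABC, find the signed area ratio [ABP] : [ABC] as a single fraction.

The signed ratio [ABP]/[ABC] equals the barycentric coordinate of P at vertex C, which is -9/10.

-9/10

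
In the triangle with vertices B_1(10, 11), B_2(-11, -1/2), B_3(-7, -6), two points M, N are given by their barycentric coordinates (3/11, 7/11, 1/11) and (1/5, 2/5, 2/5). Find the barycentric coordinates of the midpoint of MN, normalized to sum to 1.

(13/55, 57/110, 27/110)

Since both coordinate triples sum to 1, the midpoint's barycentrics are the componentwise average.
(3/11+1/5)/2 = 13/55; similarly 57/110 and 27/110.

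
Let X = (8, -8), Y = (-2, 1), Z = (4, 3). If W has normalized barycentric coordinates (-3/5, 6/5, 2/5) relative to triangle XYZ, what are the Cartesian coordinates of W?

W = (-3/5)·X + (6/5)·Y + (2/5)·Z.
x-coordinate: (-3/5)·8 + (6/5)·(-2) + (2/5)·4 = -28/5.
y-coordinate: (-3/5)·(-8) + (6/5)·1 + (2/5)·3 = 36/5.

(-28/5, 36/5)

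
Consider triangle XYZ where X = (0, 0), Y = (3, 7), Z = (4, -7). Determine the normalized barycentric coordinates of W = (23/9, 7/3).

(2/9, 5/9, 2/9)

Signed area of the reference triangle: [XYZ] = ½·(0·(7−(-7)) + 3·(-7−0) + 4·(0−7)) = ½·(0 − 21 − 28) = -49/2.
[WYZ] = ½·((23/9)·(7−(-7)) + 3·(-7−(7/3)) + 4·(7/3−7)) = ½·(322/9 − 28 − 56/3) = -49/9, so the X-coordinate is (-49/9)/(-49/2) = 2/9.
[XWZ] = ½·(0·(7/3−(-7)) + (23/9)·(-7−0) + 4·(0−(7/3))) = ½·(0 − 161/9 − 28/3) = -245/18, so the Y-coordinate is 5/9.
[XYW] = ½·(0·(7−(7/3)) + 3·(7/3−0) + (23/9)·(0−7)) = ½·(0 + 7 − 161/9) = -49/9, so the Z-coordinate is 2/9.
Check: 2/9 + 5/9 + 2/9 = 1.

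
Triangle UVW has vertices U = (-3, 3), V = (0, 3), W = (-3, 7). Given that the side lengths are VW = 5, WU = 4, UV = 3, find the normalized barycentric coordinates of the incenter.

(5/12, 1/3, 1/4)

The incenter has barycentric coordinates proportional to the opposite side lengths: (5 : 4 : 3).
Normalizing by 5+4+3 = 12 gives (5/12, 1/3, 1/4).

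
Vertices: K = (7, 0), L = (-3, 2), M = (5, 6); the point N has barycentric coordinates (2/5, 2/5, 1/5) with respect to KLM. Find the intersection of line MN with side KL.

(2, 1)

Line MN meets KL where the M-coordinate vanishes; zeroing N's M-weight and renormalizing leaves K, L-weights 2/5 : 2/5 → (1/2, 1/2).
So J = (1/2)·K + (1/2)·L = (2, 1).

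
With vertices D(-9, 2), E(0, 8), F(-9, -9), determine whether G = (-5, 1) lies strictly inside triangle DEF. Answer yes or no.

yes

Barycentric coordinates of G: (2/9, 4/9, 1/3).
The three coordinates are positive, positive, positive; a point is interior exactly when all three are positive.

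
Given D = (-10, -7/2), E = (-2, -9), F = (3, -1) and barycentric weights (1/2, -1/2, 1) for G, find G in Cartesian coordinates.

G = (1/2)·D + (-1/2)·E + 1·F.
x-coordinate: (1/2)·(-10) + (-1/2)·(-2) + 1·3 = -1.
y-coordinate: (1/2)·(-7/2) + (-1/2)·(-9) + 1·(-1) = 7/4.

(-1, 7/4)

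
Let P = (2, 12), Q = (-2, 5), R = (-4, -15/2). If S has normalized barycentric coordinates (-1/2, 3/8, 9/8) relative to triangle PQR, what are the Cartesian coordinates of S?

(-25/4, -201/16)

S = (-1/2)·P + (3/8)·Q + (9/8)·R.
x-coordinate: (-1/2)·2 + (3/8)·(-2) + (9/8)·(-4) = -25/4.
y-coordinate: (-1/2)·12 + (3/8)·5 + (9/8)·(-15/2) = -201/16.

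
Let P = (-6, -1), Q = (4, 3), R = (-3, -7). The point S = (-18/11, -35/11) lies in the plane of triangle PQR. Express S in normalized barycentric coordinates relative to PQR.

Signed area of the reference triangle: [PQR] = ½·((-6)·(3−(-7)) + 4·(-7−(-1)) + (-3)·(-1−3)) = ½·(-60 − 24 + 12) = -36.
[SQR] = ½·((-18/11)·(3−(-7)) + 4·(-7−(-35/11)) + (-3)·(-35/11−3)) = ½·(-180/11 − 168/11 + 204/11) = -72/11, so the P-coordinate is (-72/11)/(-36) = 2/11.
[PSR] = ½·((-6)·(-35/11−(-7)) + (-18/11)·(-7−(-1)) + (-3)·(-1−(-35/11))) = ½·(-252/11 + 108/11 − 72/11) = -108/11, so the Q-coordinate is 3/11.
[PQS] = ½·((-6)·(3−(-35/11)) + 4·(-35/11−(-1)) + (-18/11)·(-1−3)) = ½·(-408/11 − 96/11 + 72/11) = -216/11, so the R-coordinate is 6/11.

(2/11, 3/11, 6/11)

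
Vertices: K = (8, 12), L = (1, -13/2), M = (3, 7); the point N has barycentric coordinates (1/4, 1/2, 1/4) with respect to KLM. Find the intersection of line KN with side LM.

(5/3, -2)

Line KN meets LM where the K-coordinate vanishes; zeroing N's K-weight and renormalizing leaves L, M-weights 1/2 : 1/4 → (2/3, 1/3).
So J = (2/3)·L + (1/3)·M = (5/3, -2).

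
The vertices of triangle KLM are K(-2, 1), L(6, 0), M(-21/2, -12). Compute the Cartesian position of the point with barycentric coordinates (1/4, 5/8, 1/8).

(31/16, -5/4)

N = (1/4)·K + (5/8)·L + (1/8)·M.
x-coordinate: (1/4)·(-2) + (5/8)·6 + (1/8)·(-21/2) = 31/16.
y-coordinate: (1/4)·1 + (5/8)·0 + (1/8)·(-12) = -5/4.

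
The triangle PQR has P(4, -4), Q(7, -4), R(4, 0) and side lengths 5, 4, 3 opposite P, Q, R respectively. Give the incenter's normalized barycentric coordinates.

The incenter has barycentric coordinates proportional to the opposite side lengths: (5 : 4 : 3).
Normalizing by 5+4+3 = 12 gives (5/12, 1/3, 1/4).

(5/12, 1/3, 1/4)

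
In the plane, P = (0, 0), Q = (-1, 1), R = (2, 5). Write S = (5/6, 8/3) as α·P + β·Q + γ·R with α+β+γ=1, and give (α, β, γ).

Signed area of the reference triangle: [PQR] = ½·(0·(1−5) + (-1)·(5−0) + 2·(0−1)) = ½·(0 − 5 − 2) = -7/2.
[SQR] = ½·((5/6)·(1−5) + (-1)·(5−(8/3)) + 2·(8/3−1)) = ½·(-10/3 − 7/3 + 10/3) = -7/6, so the P-coordinate is (-7/6)/(-7/2) = 1/3.
[PSR] = ½·(0·(8/3−5) + (5/6)·(5−0) + 2·(0−(8/3))) = ½·(0 + 25/6 − 16/3) = -7/12, so the Q-coordinate is 1/6.
[PQS] = ½·(0·(1−(8/3)) + (-1)·(8/3−0) + (5/6)·(0−1)) = ½·(0 − 8/3 − 5/6) = -7/4, so the R-coordinate is 1/2.

(1/3, 1/6, 1/2)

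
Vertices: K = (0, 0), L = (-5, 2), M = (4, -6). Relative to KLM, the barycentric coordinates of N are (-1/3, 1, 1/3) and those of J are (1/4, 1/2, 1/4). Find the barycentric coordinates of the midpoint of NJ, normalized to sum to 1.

Since both coordinate triples sum to 1, the midpoint's barycentrics are the componentwise average.
(-1/3+1/4)/2 = -1/24; similarly 3/4 and 7/24.

(-1/24, 3/4, 7/24)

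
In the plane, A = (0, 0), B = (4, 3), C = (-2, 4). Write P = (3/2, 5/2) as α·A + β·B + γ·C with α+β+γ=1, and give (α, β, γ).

Signed area of the reference triangle: [ABC] = ½·(0·(3−4) + 4·(4−0) + (-2)·(0−3)) = ½·(0 + 16 + 6) = 11.
[PBC] = ½·((3/2)·(3−4) + 4·(4−(5/2)) + (-2)·(5/2−3)) = ½·(-3/2 + 6 + 1) = 11/4, so the A-coordinate is (11/4)/11 = 1/4.
[APC] = ½·(0·(5/2−4) + (3/2)·(4−0) + (-2)·(0−(5/2))) = ½·(0 + 6 + 5) = 11/2, so the B-coordinate is 1/2.
[ABP] = ½·(0·(3−(5/2)) + 4·(5/2−0) + (3/2)·(0−3)) = ½·(0 + 10 − 9/2) = 11/4, so the C-coordinate is 1/4.
Check: 1/4 + 1/2 + 1/4 = 1.

(1/4, 1/2, 1/4)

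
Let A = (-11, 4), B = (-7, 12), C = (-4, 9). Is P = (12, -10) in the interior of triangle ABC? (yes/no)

Barycentric coordinates of P: (1/4, -71/12, 20/3).
The three coordinates are positive, negative, positive; a point is interior exactly when all three are positive.

no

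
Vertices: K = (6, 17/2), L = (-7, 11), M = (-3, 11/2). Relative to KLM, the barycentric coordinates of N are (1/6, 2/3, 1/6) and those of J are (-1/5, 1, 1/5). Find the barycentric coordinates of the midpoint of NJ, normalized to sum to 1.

Since both coordinate triples sum to 1, the midpoint's barycentrics are the componentwise average.
(1/6+-1/5)/2 = -1/60; similarly 5/6 and 11/60.

(-1/60, 5/6, 11/60)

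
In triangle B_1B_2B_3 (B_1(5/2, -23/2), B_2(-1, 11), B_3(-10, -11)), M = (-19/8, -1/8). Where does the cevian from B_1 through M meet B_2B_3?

Barycentric coordinates of M with respect to B_1B_2B_3: (1/4, 1/2, 1/4).
On side B_2B_3 the B_1-coordinate is zero; dropping M's B_1-weight 1/4 and renormalizing the remaining 1/2 : 1/4 gives weights 2/3, 1/3 on B_2, B_3.
N = (2/3)·(-1, 11) + (1/3)·(-10, -11) = (-4, 11/3).

(-4, 11/3)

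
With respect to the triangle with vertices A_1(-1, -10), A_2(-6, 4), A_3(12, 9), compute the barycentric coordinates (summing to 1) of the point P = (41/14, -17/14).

(1/2, 1/7, 5/14)

Signed area of the reference triangle: [A_1A_2A_3] = ½·((-1)·(4−9) + (-6)·(9−(-10)) + 12·(-10−4)) = ½·(5 − 114 − 168) = -277/2.
[PA_2A_3] = ½·((41/14)·(4−9) + (-6)·(9−(-17/14)) + 12·(-17/14−4)) = ½·(-205/14 − 429/7 − 438/7) = -277/4, so the A_1-coordinate is (-277/4)/(-277/2) = 1/2.
[A_1PA_3] = ½·((-1)·(-17/14−9) + (41/14)·(9−(-10)) + 12·(-10−(-17/14))) = ½·(143/14 + 779/14 − 738/7) = -277/14, so the A_2-coordinate is 1/7.
[A_1A_2P] = ½·((-1)·(4−(-17/14)) + (-6)·(-17/14−(-10)) + (41/14)·(-10−4)) = ½·(-73/14 − 369/7 − 41) = -1385/28, so the A_3-coordinate is 5/14.
Check: 1/2 + 1/7 + 5/14 = 1.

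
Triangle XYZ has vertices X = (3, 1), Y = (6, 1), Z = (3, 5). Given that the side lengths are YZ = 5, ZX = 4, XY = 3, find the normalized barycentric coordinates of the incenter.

The incenter has barycentric coordinates proportional to the opposite side lengths: (5 : 4 : 3).
Normalizing by 5+4+3 = 12 gives (5/12, 1/3, 1/4).

(5/12, 1/3, 1/4)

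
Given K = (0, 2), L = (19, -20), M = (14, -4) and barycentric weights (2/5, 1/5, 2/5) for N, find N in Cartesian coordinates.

(47/5, -24/5)

N = (2/5)·K + (1/5)·L + (2/5)·M.
x-coordinate: (2/5)·0 + (1/5)·19 + (2/5)·14 = 47/5.
y-coordinate: (2/5)·2 + (1/5)·(-20) + (2/5)·(-4) = -24/5.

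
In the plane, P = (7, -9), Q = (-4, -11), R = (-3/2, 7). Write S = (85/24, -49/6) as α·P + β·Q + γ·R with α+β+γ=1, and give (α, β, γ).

Signed area of the reference triangle: [PQR] = ½·(7·(-11−7) + (-4)·(7−(-9)) + (-3/2)·(-9−(-11))) = ½·(-126 − 64 − 3) = -193/2.
[SQR] = ½·((85/24)·(-11−7) + (-4)·(7−(-49/6)) + (-3/2)·(-49/6−(-11))) = ½·(-255/4 − 182/3 − 17/4) = -193/3, so the P-coordinate is (-193/3)/(-193/2) = 2/3.
[PSR] = ½·(7·(-49/6−7) + (85/24)·(7−(-9)) + (-3/2)·(-9−(-49/6))) = ½·(-637/6 + 170/3 + 5/4) = -193/8, so the Q-coordinate is 1/4.
[PQS] = ½·(7·(-11−(-49/6)) + (-4)·(-49/6−(-9)) + (85/24)·(-9−(-11))) = ½·(-119/6 − 10/3 + 85/12) = -193/24, so the R-coordinate is 1/12.

(2/3, 1/4, 1/12)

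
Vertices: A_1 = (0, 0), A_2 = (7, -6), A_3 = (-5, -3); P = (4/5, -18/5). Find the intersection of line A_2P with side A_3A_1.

(-10/3, -2)

Barycentric coordinates of P with respect to A_1A_2A_3: (1/5, 2/5, 2/5).
On side A_3A_1 the A_2-coordinate is zero; dropping P's A_2-weight 2/5 and renormalizing the remaining 2/5 : 1/5 gives weights 2/3, 1/3 on A_3, A_1.
Q = (2/3)·(-5, -3) + (1/3)·(0, 0) = (-10/3, -2).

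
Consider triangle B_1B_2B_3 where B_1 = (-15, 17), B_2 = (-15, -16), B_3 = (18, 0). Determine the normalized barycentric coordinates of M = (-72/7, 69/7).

(5/7, 1/7, 1/7)

Signed area of the reference triangle: [B_1B_2B_3] = ½·((-15)·(-16−0) + (-15)·(0−17) + 18·(17−(-16))) = ½·(240 + 255 + 594) = 1089/2.
[MB_2B_3] = ½·((-72/7)·(-16−0) + (-15)·(0−(69/7)) + 18·(69/7−(-16))) = ½·(1152/7 + 1035/7 + 3258/7) = 5445/14, so the B_1-coordinate is (5445/14)/(1089/2) = 5/7.
[B_1MB_3] = ½·((-15)·(69/7−0) + (-72/7)·(0−17) + 18·(17−(69/7))) = ½·(-1035/7 + 1224/7 + 900/7) = 1089/14, so the B_2-coordinate is 1/7.
[B_1B_2M] = ½·((-15)·(-16−(69/7)) + (-15)·(69/7−17) + (-72/7)·(17−(-16))) = ½·(2715/7 + 750/7 − 2376/7) = 1089/14, so the B_3-coordinate is 1/7.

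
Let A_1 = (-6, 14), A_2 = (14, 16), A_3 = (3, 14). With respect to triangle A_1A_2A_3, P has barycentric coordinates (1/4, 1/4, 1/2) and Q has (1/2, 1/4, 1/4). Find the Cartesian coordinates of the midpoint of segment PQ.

(19/8, 29/2)

Barycentric coordinates of the midpoint are the average: (3/8, 1/4, 3/8).
Converting: (3/8)·A_1 + (1/4)·A_2 + (3/8)·A_3 = (19/8, 29/2).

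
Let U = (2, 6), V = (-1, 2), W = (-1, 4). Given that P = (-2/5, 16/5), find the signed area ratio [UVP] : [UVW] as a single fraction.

1/5

[UVW] = ½·(2·(2−4) + (-1)·(4−6) + (-1)·(6−2)) = ½·(-4 + 2 − 4) = -3.
[UVP] = ½·(2·(2−(16/5)) + (-1)·(16/5−6) + (-2/5)·(6−2)) = ½·(-12/5 + 14/5 − 8/5) = -3/5, so the ratio is (-3/5)/(-3) = 1/5.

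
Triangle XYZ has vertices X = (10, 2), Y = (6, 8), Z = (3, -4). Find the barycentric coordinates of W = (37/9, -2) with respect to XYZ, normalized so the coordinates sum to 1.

(1/9, 1/9, 7/9)

Signed area of the reference triangle: [XYZ] = ½·(10·(8−(-4)) + 6·(-4−2) + 3·(2−8)) = ½·(120 − 36 − 18) = 33.
[WYZ] = ½·((37/9)·(8−(-4)) + 6·(-4−(-2)) + 3·(-2−8)) = ½·(148/3 − 12 − 30) = 11/3, so the X-coordinate is (11/3)/33 = 1/9.
[XWZ] = ½·(10·(-2−(-4)) + (37/9)·(-4−2) + 3·(2−(-2))) = ½·(20 − 74/3 + 12) = 11/3, so the Y-coordinate is 1/9.
[XYW] = ½·(10·(8−(-2)) + 6·(-2−2) + (37/9)·(2−8)) = ½·(100 − 24 − 74/3) = 77/3, so the Z-coordinate is 7/9.
Check: 1/9 + 1/9 + 7/9 = 1.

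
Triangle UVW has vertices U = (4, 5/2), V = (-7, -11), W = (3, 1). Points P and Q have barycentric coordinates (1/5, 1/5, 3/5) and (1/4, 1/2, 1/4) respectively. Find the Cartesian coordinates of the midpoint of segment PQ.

Barycentric coordinates of the midpoint are the average: (9/40, 7/20, 17/40).
Converting: (9/40)·U + (7/20)·V + (17/40)·W = (-11/40, -229/80).

(-11/40, -229/80)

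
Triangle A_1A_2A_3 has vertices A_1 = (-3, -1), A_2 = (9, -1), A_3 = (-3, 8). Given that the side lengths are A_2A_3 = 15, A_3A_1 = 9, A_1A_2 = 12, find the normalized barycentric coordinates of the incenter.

(5/12, 1/4, 1/3)

The incenter has barycentric coordinates proportional to the opposite side lengths: (15 : 9 : 12).
Normalizing by 15+9+12 = 36 gives (5/12, 1/4, 1/3).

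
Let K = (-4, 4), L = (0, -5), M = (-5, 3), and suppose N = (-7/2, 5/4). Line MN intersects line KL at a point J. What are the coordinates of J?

(-2, -1/2)

Barycentric coordinates of N with respect to KLM: (1/4, 1/4, 1/2).
On side KL the M-coordinate is zero; dropping N's M-weight 1/2 and renormalizing the remaining 1/4 : 1/4 gives weights 1/2, 1/2 on K, L.
J = (1/2)·(-4, 4) + (1/2)·(0, -5) = (-2, -1/2).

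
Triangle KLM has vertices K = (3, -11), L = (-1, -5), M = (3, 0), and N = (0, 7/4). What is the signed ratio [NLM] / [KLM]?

-1/2

[KLM] = ½·(3·(-5−0) + (-1)·(0−(-11)) + 3·(-11−(-5))) = ½·(-15 − 11 − 18) = -22.
[NLM] = ½·(0·(-5−0) + (-1)·(0−(7/4)) + 3·(7/4−(-5))) = ½·(0 + 7/4 + 81/4) = 11, so the ratio is 11/(-22) = -1/2.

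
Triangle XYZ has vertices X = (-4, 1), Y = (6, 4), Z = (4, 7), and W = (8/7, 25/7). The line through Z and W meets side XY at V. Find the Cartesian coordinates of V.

(0, 11/5)

Barycentric coordinates of W with respect to XYZ: (3/7, 2/7, 2/7).
On side XY the Z-coordinate is zero; dropping W's Z-weight 2/7 and renormalizing the remaining 3/7 : 2/7 gives weights 3/5, 2/5 on X, Y.
V = (3/5)·(-4, 1) + (2/5)·(6, 4) = (0, 11/5).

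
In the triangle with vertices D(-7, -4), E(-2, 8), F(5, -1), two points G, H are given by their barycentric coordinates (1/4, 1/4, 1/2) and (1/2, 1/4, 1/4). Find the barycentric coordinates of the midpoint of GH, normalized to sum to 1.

Since both coordinate triples sum to 1, the midpoint's barycentrics are the componentwise average.
(1/4+1/2)/2 = 3/8; similarly 1/4 and 3/8.

(3/8, 1/4, 3/8)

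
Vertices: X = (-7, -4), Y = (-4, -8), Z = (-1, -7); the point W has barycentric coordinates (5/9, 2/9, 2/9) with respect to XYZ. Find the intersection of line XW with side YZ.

Line XW meets YZ where the X-coordinate vanishes; zeroing W's X-weight and renormalizing leaves Y, Z-weights 2/9 : 2/9 → (1/2, 1/2).
So V = (1/2)·Y + (1/2)·Z = (-5/2, -15/2).

(-5/2, -15/2)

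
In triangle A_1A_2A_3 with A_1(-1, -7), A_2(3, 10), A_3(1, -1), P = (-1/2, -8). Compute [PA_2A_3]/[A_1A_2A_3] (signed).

[A_1A_2A_3] = ½·((-1)·(10−(-1)) + 3·(-1−(-7)) + 1·(-7−10)) = ½·(-11 + 18 − 17) = -5.
[PA_2A_3] = ½·((-1/2)·(10−(-1)) + 3·(-1−(-8)) + 1·(-8−10)) = ½·(-11/2 + 21 − 18) = -5/4, so the ratio is (-5/4)/(-5) = 1/4.

1/4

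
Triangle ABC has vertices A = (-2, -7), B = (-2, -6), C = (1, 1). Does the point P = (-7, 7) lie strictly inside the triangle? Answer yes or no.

no

Barycentric coordinates of P: (-74/3, 82/3, -5/3).
The three coordinates are negative, positive, negative; a point is interior exactly when all three are positive.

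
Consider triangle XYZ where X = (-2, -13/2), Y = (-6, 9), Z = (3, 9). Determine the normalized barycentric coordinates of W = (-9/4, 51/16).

(3/8, 3/8, 1/4)

Signed area of the reference triangle: [XYZ] = ½·((-2)·(9−9) + (-6)·(9−(-13/2)) + 3·(-13/2−9)) = ½·(0 − 93 − 93/2) = -279/4.
[WYZ] = ½·((-9/4)·(9−9) + (-6)·(9−(51/16)) + 3·(51/16−9)) = ½·(0 − 279/8 − 279/16) = -837/32, so the X-coordinate is (-837/32)/(-279/4) = 3/8.
[XWZ] = ½·((-2)·(51/16−9) + (-9/4)·(9−(-13/2)) + 3·(-13/2−(51/16))) = ½·(93/8 − 279/8 − 465/16) = -837/32, so the Y-coordinate is 3/8.
[XYW] = ½·((-2)·(9−(51/16)) + (-6)·(51/16−(-13/2)) + (-9/4)·(-13/2−9)) = ½·(-93/8 − 465/8 + 279/8) = -279/16, so the Z-coordinate is 1/4.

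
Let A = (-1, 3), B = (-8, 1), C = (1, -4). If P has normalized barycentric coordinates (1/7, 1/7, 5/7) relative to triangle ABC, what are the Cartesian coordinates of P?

(-4/7, -16/7)

P = (1/7)·A + (1/7)·B + (5/7)·C.
x-coordinate: (1/7)·(-1) + (1/7)·(-8) + (5/7)·1 = -4/7.
y-coordinate: (1/7)·3 + (1/7)·1 + (5/7)·(-4) = -16/7.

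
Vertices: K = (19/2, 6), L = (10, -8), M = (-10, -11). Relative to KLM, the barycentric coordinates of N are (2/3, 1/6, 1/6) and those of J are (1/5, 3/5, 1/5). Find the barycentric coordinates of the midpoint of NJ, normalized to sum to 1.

(13/30, 23/60, 11/60)

Since both coordinate triples sum to 1, the midpoint's barycentrics are the componentwise average.
(2/3+1/5)/2 = 13/30; similarly 23/60 and 11/60.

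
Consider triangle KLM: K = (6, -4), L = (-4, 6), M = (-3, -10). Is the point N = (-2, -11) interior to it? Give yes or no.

no

Barycentric coordinates of N: (1/10, -1/10, 1).
The three coordinates are positive, negative, positive; a point is interior exactly when all three are positive.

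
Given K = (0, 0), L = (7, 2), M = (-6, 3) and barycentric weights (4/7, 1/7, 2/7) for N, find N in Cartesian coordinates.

(-5/7, 8/7)

N = (4/7)·K + (1/7)·L + (2/7)·M.
x-coordinate: (4/7)·0 + (1/7)·7 + (2/7)·(-6) = -5/7.
y-coordinate: (4/7)·0 + (1/7)·2 + (2/7)·3 = 8/7.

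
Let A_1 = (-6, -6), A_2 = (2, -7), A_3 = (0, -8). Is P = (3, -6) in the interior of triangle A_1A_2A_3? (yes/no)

no

Barycentric coordinates of P: (1/10, 9/5, -9/10).
The three coordinates are positive, positive, negative; a point is interior exactly when all three are positive.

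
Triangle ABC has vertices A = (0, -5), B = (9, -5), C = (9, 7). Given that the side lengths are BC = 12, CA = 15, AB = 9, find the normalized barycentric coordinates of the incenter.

The incenter has barycentric coordinates proportional to the opposite side lengths: (12 : 15 : 9).
Normalizing by 12+15+9 = 36 gives (1/3, 5/12, 1/4).

(1/3, 5/12, 1/4)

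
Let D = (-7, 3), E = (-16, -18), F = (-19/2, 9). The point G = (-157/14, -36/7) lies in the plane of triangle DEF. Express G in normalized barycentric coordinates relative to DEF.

Signed area of the reference triangle: [DEF] = ½·((-7)·(-18−9) + (-16)·(9−3) + (-19/2)·(3−(-18))) = ½·(189 − 96 − 399/2) = -213/4.
[GEF] = ½·((-157/14)·(-18−9) + (-16)·(9−(-36/7)) + (-19/2)·(-36/7−(-18))) = ½·(4239/14 − 1584/7 − 855/7) = -639/28, so the D-coordinate is (-639/28)/(-213/4) = 3/7.
[DGF] = ½·((-7)·(-36/7−9) + (-157/14)·(9−3) + (-19/2)·(3−(-36/7))) = ½·(99 − 471/7 − 1083/14) = -639/28, so the E-coordinate is 3/7.
[DEG] = ½·((-7)·(-18−(-36/7)) + (-16)·(-36/7−3) + (-157/14)·(3−(-18))) = ½·(90 + 912/7 − 471/2) = -213/28, so the F-coordinate is 1/7.
Check: 3/7 + 3/7 + 1/7 = 1.

(3/7, 3/7, 1/7)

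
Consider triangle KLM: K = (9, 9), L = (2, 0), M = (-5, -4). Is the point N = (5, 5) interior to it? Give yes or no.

Barycentric coordinates of N: (23/35, 4/35, 8/35).
The three coordinates are positive, positive, positive; a point is interior exactly when all three are positive.

yes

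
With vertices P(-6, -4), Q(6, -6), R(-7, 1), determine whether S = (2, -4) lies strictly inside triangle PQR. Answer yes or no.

Barycentric coordinates of S: (1/29, 20/29, 8/29).
The three coordinates are positive, positive, positive; a point is interior exactly when all three are positive.

yes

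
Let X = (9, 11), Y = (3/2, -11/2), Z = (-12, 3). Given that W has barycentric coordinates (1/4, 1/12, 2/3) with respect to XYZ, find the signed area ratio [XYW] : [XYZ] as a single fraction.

2/3

The signed ratio [XYW]/[XYZ] equals the barycentric coordinate of W at vertex Z, which is 2/3.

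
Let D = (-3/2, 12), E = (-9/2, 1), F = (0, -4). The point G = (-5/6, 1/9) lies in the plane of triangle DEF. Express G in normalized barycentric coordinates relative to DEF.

Signed area of the reference triangle: [DEF] = ½·((-3/2)·(1−(-4)) + (-9/2)·(-4−12) + 0·(12−1)) = ½·(-15/2 + 72 + 0) = 129/4.
[GEF] = ½·((-5/6)·(1−(-4)) + (-9/2)·(-4−(1/9)) + 0·(1/9−1)) = ½·(-25/6 + 37/2 + 0) = 43/6, so the D-coordinate is (43/6)/(129/4) = 2/9.
[DGF] = ½·((-3/2)·(1/9−(-4)) + (-5/6)·(-4−12) + 0·(12−(1/9))) = ½·(-37/6 + 40/3 + 0) = 43/12, so the E-coordinate is 1/9.
[DEG] = ½·((-3/2)·(1−(1/9)) + (-9/2)·(1/9−12) + (-5/6)·(12−1)) = ½·(-4/3 + 107/2 − 55/6) = 43/2, so the F-coordinate is 2/3.

(2/9, 1/9, 2/3)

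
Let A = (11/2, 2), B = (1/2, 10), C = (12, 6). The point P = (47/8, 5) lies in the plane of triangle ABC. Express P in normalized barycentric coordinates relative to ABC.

(1/2, 1/4, 1/4)

Signed area of the reference triangle: [ABC] = ½·((11/2)·(10−6) + (1/2)·(6−2) + 12·(2−10)) = ½·(22 + 2 − 96) = -36.
[PBC] = ½·((47/8)·(10−6) + (1/2)·(6−5) + 12·(5−10)) = ½·(47/2 + 1/2 − 60) = -18, so the A-coordinate is (-18)/(-36) = 1/2.
[APC] = ½·((11/2)·(5−6) + (47/8)·(6−2) + 12·(2−5)) = ½·(-11/2 + 47/2 − 36) = -9, so the B-coordinate is 1/4.
[ABP] = ½·((11/2)·(10−5) + (1/2)·(5−2) + (47/8)·(2−10)) = ½·(55/2 + 3/2 − 47) = -9, so the C-coordinate is 1/4.
Check: 1/2 + 1/4 + 1/4 = 1.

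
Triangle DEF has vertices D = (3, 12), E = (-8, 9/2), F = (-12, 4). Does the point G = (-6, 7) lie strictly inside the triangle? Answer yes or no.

Barycentric coordinates of G: (18/49, 6/49, 25/49).
The three coordinates are positive, positive, positive; a point is interior exactly when all three are positive.

yes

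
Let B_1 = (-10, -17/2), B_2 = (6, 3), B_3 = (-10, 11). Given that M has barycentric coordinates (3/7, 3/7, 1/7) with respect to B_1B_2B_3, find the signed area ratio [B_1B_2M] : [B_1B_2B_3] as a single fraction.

1/7

The signed ratio [B_1B_2M]/[B_1B_2B_3] equals the barycentric coordinate of M at vertex B_3, which is 1/7.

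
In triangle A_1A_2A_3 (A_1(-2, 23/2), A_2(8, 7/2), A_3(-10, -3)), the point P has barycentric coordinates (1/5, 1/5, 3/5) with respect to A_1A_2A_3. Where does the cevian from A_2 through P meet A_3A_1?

(-8, 5/8)

Line A_2P meets A_3A_1 where the A_2-coordinate vanishes; zeroing P's A_2-weight and renormalizing leaves A_3, A_1-weights 3/5 : 1/5 → (3/4, 1/4).
So Q = (3/4)·A_3 + (1/4)·A_1 = (-8, 5/8).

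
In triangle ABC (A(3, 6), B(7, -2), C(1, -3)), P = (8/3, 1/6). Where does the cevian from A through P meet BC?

(5/2, -11/4)

Barycentric coordinates of P with respect to ABC: (1/3, 1/6, 1/2).
On side BC the A-coordinate is zero; dropping P's A-weight 1/3 and renormalizing the remaining 1/6 : 1/2 gives weights 1/4, 3/4 on B, C.
Q = (1/4)·(7, -2) + (3/4)·(1, -3) = (5/2, -11/4).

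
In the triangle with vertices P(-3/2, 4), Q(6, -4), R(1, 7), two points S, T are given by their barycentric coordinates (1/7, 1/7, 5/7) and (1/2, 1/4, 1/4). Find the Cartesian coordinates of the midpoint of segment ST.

(33/28, 31/8)

Barycentric coordinates of the midpoint are the average: (9/28, 11/56, 27/56).
Converting: (9/28)·P + (11/56)·Q + (27/56)·R = (33/28, 31/8).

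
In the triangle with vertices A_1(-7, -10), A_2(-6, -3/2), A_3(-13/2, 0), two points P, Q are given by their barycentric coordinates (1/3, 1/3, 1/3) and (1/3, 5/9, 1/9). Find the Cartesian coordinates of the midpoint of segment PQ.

Barycentric coordinates of the midpoint are the average: (1/3, 4/9, 2/9).
Converting: (1/3)·A_1 + (4/9)·A_2 + (2/9)·A_3 = (-58/9, -4).

(-58/9, -4)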